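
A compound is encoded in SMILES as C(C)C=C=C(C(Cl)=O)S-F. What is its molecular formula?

C6H6ClFOS

Heavy atoms from the SMILES: 6 C, 1 Cl, 1 F, 1 O, 1 S.
Implicit hydrogens by atom environment:
  3 × C: no H
  1 × C: 3 H
  1 × C: 2 H
  1 × C: 1 H
  1 × Cl: no H
  1 × F: no H
  1 × O: no H
  1 × S: no H
  Total hydrogens = 6.
Molecular formula: C6H6ClFOS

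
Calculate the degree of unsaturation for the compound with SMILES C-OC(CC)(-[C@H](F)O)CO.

0

Molecular formula from the SMILES: C6H13FO3.
DoU = (2C + 2 + N − H − X)/2 = (2·6 + 2 + 0 − 13 − 1)/2 = 0/2 = 0.
(Structurally: 0 ring(s) + 0 π bond(s) = 0.)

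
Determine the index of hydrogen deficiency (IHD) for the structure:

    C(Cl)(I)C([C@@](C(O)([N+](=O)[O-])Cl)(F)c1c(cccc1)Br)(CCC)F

5

Molecular formula from the SMILES: C13H13BrCl2F2INO3.
DoU = (2C + 2 + N − H − X)/2 = (2·13 + 2 + 1 − 13 − 6)/2 = 10/2 = 5.
(Structurally: 1 ring(s) + 4 π bond(s) = 5.)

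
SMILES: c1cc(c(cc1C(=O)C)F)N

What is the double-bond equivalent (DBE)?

5

Molecular formula from the SMILES: C8H8FNO.
DoU = (2C + 2 + N − H − X)/2 = (2·8 + 2 + 1 − 8 − 1)/2 = 10/2 = 5.
(Structurally: 1 ring(s) + 4 π bond(s) = 5.)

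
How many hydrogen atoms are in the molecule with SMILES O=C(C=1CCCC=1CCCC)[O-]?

15

Hydrogens are implicit in SMILES; fill each atom to its normal valence:
  6 × C: 2 H each → 12
  3 × C: no H
  1 × C: 3 H
  1 × O: no H
  1 × O (charge -1): no H
  Total hydrogens = 15.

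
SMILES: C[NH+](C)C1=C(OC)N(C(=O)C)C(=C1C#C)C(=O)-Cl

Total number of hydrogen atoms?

14

Hydrogens are implicit in SMILES; fill each atom to its normal valence:
  4 × C: 3 H each → 12
  4 × C (aromatic): no H
  3 × C: no H
  3 × O: no H
  1 × C: 1 H
  1 × Cl: no H
  1 × N (charge +1): 1 H
  1 × N (aromatic): no H
  Total hydrogens = 14.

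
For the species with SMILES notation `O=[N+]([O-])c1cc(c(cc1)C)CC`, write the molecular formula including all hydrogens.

Heavy atoms from the SMILES: 9 C, 1 N, 2 O.
Implicit hydrogens by atom environment:
  3 × C (aromatic): 1 H each → 3
  3 × C (aromatic): no H
  2 × C: 3 H each → 6
  1 × C: 2 H
  1 × N (charge +1): no H
  1 × O: no H
  1 × O (charge -1): no H
  Total hydrogens = 11.
Molecular formula: C9H11NO2

C9H11NO2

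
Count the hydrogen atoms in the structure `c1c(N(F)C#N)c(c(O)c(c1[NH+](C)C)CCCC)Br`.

18

Hydrogens are implicit in SMILES; fill each atom to its normal valence:
  5 × C (aromatic): no H
  3 × C: 3 H each → 9
  3 × C: 2 H each → 6
  2 × N: no H
  1 × Br: no H
  1 × C (aromatic): 1 H
  1 × C: no H
  1 × F: no H
  1 × N (charge +1): 1 H
  1 × O: 1 H
  Total hydrogens = 18.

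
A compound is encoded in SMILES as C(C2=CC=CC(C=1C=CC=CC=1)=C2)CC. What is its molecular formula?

Heavy atoms from the SMILES: 15 C.
Implicit hydrogens by atom environment:
  9 × C (aromatic): 1 H each → 9
  3 × C (aromatic): no H
  2 × C: 2 H each → 4
  1 × C: 3 H
  Total hydrogens = 16.
Molecular formula: C15H16

C15H16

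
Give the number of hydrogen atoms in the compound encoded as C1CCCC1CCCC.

18

Hydrogens are implicit in SMILES; fill each atom to its normal valence:
  7 × C: 2 H each → 14
  1 × C: 3 H
  1 × C: 1 H
  Total hydrogens = 18.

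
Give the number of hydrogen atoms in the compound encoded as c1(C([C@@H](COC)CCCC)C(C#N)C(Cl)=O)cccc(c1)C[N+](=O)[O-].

23

Hydrogens are implicit in SMILES; fill each atom to its normal valence:
  5 × C: 2 H each → 10
  4 × C (aromatic): 1 H each → 4
  3 × C: 1 H each → 3
  3 × O: no H
  2 × C: 3 H each → 6
  2 × C: no H
  2 × C (aromatic): no H
  1 × Cl: no H
  1 × N: no H
  1 × N (charge +1): no H
  1 × O (charge -1): no H
  Total hydrogens = 23.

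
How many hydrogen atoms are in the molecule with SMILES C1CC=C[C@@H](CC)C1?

Hydrogens are implicit in SMILES; fill each atom to its normal valence:
  4 × C: 2 H each → 8
  3 × C: 1 H each → 3
  1 × C: 3 H
  Total hydrogens = 14.

14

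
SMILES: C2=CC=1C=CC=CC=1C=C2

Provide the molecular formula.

Heavy atoms from the SMILES: 10 C.
Implicit hydrogens by atom environment:
  8 × C (aromatic): 1 H each → 8
  2 × C (aromatic): no H
  Total hydrogens = 8.
Molecular formula: C10H8

C10H8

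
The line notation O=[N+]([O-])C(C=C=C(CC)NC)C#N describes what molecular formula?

Heavy atoms from the SMILES: 8 C, 3 N, 2 O.
Implicit hydrogens by atom environment:
  3 × C: no H
  2 × C: 3 H each → 6
  2 × C: 1 H each → 2
  1 × C: 2 H
  1 × N: 1 H
  1 × N: no H
  1 × N (charge +1): no H
  1 × O: no H
  1 × O (charge -1): no H
  Total hydrogens = 11.
Molecular formula: C8H11N3O2

C8H11N3O2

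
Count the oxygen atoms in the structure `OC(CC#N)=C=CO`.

2

The symbol for oxygen appears 2 times in the SMILES.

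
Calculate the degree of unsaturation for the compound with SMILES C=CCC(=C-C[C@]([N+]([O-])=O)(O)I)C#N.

Molecular formula from the SMILES: C8H9IN2O3.
DoU = (2C + 2 + N − H − X)/2 = (2·8 + 2 + 2 − 9 − 1)/2 = 10/2 = 5.
(Structurally: 0 ring(s) + 5 π bond(s) = 5.)

5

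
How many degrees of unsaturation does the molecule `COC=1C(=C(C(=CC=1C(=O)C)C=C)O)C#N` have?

8

Molecular formula from the SMILES: C12H11NO3.
DoU = (2C + 2 + N − H − X)/2 = (2·12 + 2 + 1 − 11 − 0)/2 = 16/2 = 8.
(Structurally: 1 ring(s) + 7 π bond(s) = 8.)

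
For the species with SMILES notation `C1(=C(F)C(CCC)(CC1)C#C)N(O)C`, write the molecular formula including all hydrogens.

C11H16FNO

Heavy atoms from the SMILES: 11 C, 1 F, 1 N, 1 O.
Implicit hydrogens by atom environment:
  4 × C: 2 H each → 8
  4 × C: no H
  2 × C: 3 H each → 6
  1 × C: 1 H
  1 × F: no H
  1 × N: no H
  1 × O: 1 H
  Total hydrogens = 16.
Molecular formula: C11H16FNO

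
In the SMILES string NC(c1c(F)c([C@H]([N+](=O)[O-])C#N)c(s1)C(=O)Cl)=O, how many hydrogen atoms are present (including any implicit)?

Hydrogens are implicit in SMILES; fill each atom to its normal valence:
  4 × C (aromatic): no H
  3 × C: no H
  3 × O: no H
  1 × C: 1 H
  1 × Cl: no H
  1 × F: no H
  1 × N: 2 H
  1 × N: no H
  1 × N (charge +1): no H
  1 × O (charge -1): no H
  1 × S (aromatic): no H
  Total hydrogens = 3.

3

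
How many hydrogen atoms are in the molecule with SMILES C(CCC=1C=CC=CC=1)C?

14

Hydrogens are implicit in SMILES; fill each atom to its normal valence:
  5 × C (aromatic): 1 H each → 5
  3 × C: 2 H each → 6
  1 × C: 3 H
  1 × C (aromatic): no H
  Total hydrogens = 14.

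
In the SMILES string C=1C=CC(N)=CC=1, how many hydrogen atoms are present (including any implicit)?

Hydrogens are implicit in SMILES; fill each atom to its normal valence:
  5 × C (aromatic): 1 H each → 5
  1 × C (aromatic): no H
  1 × N: 2 H
  Total hydrogens = 7.

7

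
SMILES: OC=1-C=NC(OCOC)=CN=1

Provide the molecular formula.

Heavy atoms from the SMILES: 6 C, 2 N, 3 O.
Implicit hydrogens by atom environment:
  2 × C (aromatic): 1 H each → 2
  2 × C (aromatic): no H
  2 × N (aromatic): no H
  2 × O: no H
  1 × C: 3 H
  1 × C: 2 H
  1 × O: 1 H
  Total hydrogens = 8.
Molecular formula: C6H8N2O3

C6H8N2O3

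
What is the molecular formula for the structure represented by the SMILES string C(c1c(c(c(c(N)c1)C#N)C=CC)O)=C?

Heavy atoms from the SMILES: 12 C, 2 N, 1 O.
Implicit hydrogens by atom environment:
  5 × C (aromatic): no H
  3 × C: 1 H each → 3
  1 × C: 3 H
  1 × C: 2 H
  1 × C (aromatic): 1 H
  1 × C: no H
  1 × N: 2 H
  1 × N: no H
  1 × O: 1 H
  Total hydrogens = 12.
Molecular formula: C12H12N2O

C12H12N2O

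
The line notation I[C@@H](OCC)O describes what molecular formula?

C3H7IO2

Heavy atoms from the SMILES: 3 C, 1 I, 2 O.
Implicit hydrogens by atom environment:
  1 × C: 3 H
  1 × C: 2 H
  1 × C: 1 H
  1 × I: no H
  1 × O: 1 H
  1 × O: no H
  Total hydrogens = 7.
Molecular formula: C3H7IO2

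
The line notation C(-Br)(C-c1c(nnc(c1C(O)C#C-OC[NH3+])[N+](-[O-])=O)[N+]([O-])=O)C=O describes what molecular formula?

C11H11BrN5O7+

Heavy atoms from the SMILES: 1 Br, 11 C, 5 N, 7 O.
Implicit hydrogens by atom environment:
  4 × C (aromatic): no H
  4 × O: no H
  3 × C: 1 H each → 3
  2 × C: 2 H each → 4
  2 × C: no H
  2 × N (aromatic): no H
  2 × N (charge +1): no H
  2 × O (charge -1): no H
  1 × Br: no H
  1 × N (charge +1): 3 H
  1 × O: 1 H
  Total hydrogens = 11.
Net charge +1.
Molecular formula: C11H11BrN5O7+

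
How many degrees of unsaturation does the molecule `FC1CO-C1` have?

Molecular formula from the SMILES: C3H5FO.
DoU = (2C + 2 + N − H − X)/2 = (2·3 + 2 + 0 − 5 − 1)/2 = 2/2 = 1.
(Structurally: 1 ring(s) + 0 π bond(s) = 1.)

1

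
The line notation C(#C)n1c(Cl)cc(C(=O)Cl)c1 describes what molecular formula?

Heavy atoms from the SMILES: 7 C, 2 Cl, 1 N, 1 O.
Implicit hydrogens by atom environment:
  2 × C (aromatic): 1 H each → 2
  2 × C (aromatic): no H
  2 × C: no H
  2 × Cl: no H
  1 × C: 1 H
  1 × N (aromatic): no H
  1 × O: no H
  Total hydrogens = 3.
Molecular formula: C7H3Cl2NO

C7H3Cl2NO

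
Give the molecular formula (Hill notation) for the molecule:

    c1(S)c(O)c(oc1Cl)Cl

Heavy atoms from the SMILES: 4 C, 2 Cl, 2 O, 1 S.
Implicit hydrogens by atom environment:
  4 × C (aromatic): no H
  2 × Cl: no H
  1 × O: 1 H
  1 × O (aromatic): no H
  1 × S: 1 H
  Total hydrogens = 2.
Molecular formula: C4H2Cl2O2S

C4H2Cl2O2S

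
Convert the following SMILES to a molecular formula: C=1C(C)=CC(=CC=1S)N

C7H9NS

Heavy atoms from the SMILES: 7 C, 1 N, 1 S.
Implicit hydrogens by atom environment:
  3 × C (aromatic): 1 H each → 3
  3 × C (aromatic): no H
  1 × C: 3 H
  1 × N: 2 H
  1 × S: 1 H
  Total hydrogens = 9.
Molecular formula: C7H9NS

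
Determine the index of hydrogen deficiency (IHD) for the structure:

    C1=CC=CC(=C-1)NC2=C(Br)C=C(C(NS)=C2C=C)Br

9

Molecular formula from the SMILES: C14H12Br2N2S.
DoU = (2C + 2 + N − H − X)/2 = (2·14 + 2 + 2 − 12 − 2)/2 = 18/2 = 9.
(Structurally: 2 ring(s) + 7 π bond(s) = 9.)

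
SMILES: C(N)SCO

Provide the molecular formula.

C2H7NOS

Heavy atoms from the SMILES: 2 C, 1 N, 1 O, 1 S.
Implicit hydrogens by atom environment:
  2 × C: 2 H each → 4
  1 × N: 2 H
  1 × O: 1 H
  1 × S: no H
  Total hydrogens = 7.
Molecular formula: C2H7NOS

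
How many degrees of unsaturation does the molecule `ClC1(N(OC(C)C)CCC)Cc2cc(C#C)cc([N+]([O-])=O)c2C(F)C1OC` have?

Molecular formula from the SMILES: C19H24ClFN2O4.
DoU = (2C + 2 + N − H − X)/2 = (2·19 + 2 + 2 − 24 − 2)/2 = 16/2 = 8.
(Structurally: 2 ring(s) + 6 π bond(s) = 8.)

8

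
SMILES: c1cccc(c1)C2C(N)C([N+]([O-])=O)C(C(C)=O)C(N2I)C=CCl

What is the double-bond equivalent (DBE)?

Molecular formula from the SMILES: C15H17ClIN3O3.
DoU = (2C + 2 + N − H − X)/2 = (2·15 + 2 + 3 − 17 − 2)/2 = 16/2 = 8.
(Structurally: 2 ring(s) + 6 π bond(s) = 8.)

8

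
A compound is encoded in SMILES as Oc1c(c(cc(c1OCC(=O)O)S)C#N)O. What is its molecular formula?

Heavy atoms from the SMILES: 9 C, 1 N, 5 O, 1 S.
Implicit hydrogens by atom environment:
  5 × C (aromatic): no H
  3 × O: 1 H each → 3
  2 × C: no H
  2 × O: no H
  1 × C: 2 H
  1 × C (aromatic): 1 H
  1 × N: no H
  1 × S: 1 H
  Total hydrogens = 7.
Molecular formula: C9H7NO5S

C9H7NO5S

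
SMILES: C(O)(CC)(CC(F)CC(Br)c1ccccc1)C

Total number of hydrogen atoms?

20

Hydrogens are implicit in SMILES; fill each atom to its normal valence:
  5 × C (aromatic): 1 H each → 5
  3 × C: 2 H each → 6
  2 × C: 3 H each → 6
  2 × C: 1 H each → 2
  1 × Br: no H
  1 × C: no H
  1 × C (aromatic): no H
  1 × F: no H
  1 × O: 1 H
  Total hydrogens = 20.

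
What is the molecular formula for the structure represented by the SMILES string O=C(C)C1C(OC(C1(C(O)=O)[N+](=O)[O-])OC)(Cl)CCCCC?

C13H20ClNO7

Heavy atoms from the SMILES: 13 C, 1 Cl, 1 N, 7 O.
Implicit hydrogens by atom environment:
  5 × O: no H
  4 × C: 2 H each → 8
  4 × C: no H
  3 × C: 3 H each → 9
  2 × C: 1 H each → 2
  1 × Cl: no H
  1 × N (charge +1): no H
  1 × O: 1 H
  1 × O (charge -1): no H
  Total hydrogens = 20.
Molecular formula: C13H20ClNO7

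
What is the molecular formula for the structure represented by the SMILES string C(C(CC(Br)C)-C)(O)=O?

C6H11BrO2

Heavy atoms from the SMILES: 1 Br, 6 C, 2 O.
Implicit hydrogens by atom environment:
  2 × C: 3 H each → 6
  2 × C: 1 H each → 2
  1 × Br: no H
  1 × C: 2 H
  1 × C: no H
  1 × O: 1 H
  1 × O: no H
  Total hydrogens = 11.
Molecular formula: C6H11BrO2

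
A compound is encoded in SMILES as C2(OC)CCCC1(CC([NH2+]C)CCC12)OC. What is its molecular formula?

Heavy atoms from the SMILES: 13 C, 1 N, 2 O.
Implicit hydrogens by atom environment:
  6 × C: 2 H each → 12
  3 × C: 3 H each → 9
  3 × C: 1 H each → 3
  2 × O: no H
  1 × C: no H
  1 × N (charge +1): 2 H
  Total hydrogens = 26.
Net charge +1.
Molecular formula: C13H26NO2+

C13H26NO2+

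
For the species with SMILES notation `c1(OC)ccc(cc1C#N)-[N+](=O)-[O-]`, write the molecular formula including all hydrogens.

C8H6N2O3

Heavy atoms from the SMILES: 8 C, 2 N, 3 O.
Implicit hydrogens by atom environment:
  3 × C (aromatic): 1 H each → 3
  3 × C (aromatic): no H
  2 × O: no H
  1 × C: 3 H
  1 × C: no H
  1 × N: no H
  1 × N (charge +1): no H
  1 × O (charge -1): no H
  Total hydrogens = 6.
Molecular formula: C8H6N2O3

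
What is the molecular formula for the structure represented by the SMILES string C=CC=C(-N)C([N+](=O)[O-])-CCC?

Heavy atoms from the SMILES: 8 C, 2 N, 2 O.
Implicit hydrogens by atom environment:
  3 × C: 2 H each → 6
  3 × C: 1 H each → 3
  1 × C: 3 H
  1 × C: no H
  1 × N: 2 H
  1 × N (charge +1): no H
  1 × O: no H
  1 × O (charge -1): no H
  Total hydrogens = 14.
Molecular formula: C8H14N2O2

C8H14N2O2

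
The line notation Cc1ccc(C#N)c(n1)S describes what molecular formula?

Heavy atoms from the SMILES: 7 C, 2 N, 1 S.
Implicit hydrogens by atom environment:
  3 × C (aromatic): no H
  2 × C (aromatic): 1 H each → 2
  1 × C: 3 H
  1 × C: no H
  1 × N (aromatic): no H
  1 × N: no H
  1 × S: 1 H
  Total hydrogens = 6.
Molecular formula: C7H6N2S

C7H6N2S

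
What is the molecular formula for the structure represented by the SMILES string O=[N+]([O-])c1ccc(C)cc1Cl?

C7H6ClNO2

Heavy atoms from the SMILES: 7 C, 1 Cl, 1 N, 2 O.
Implicit hydrogens by atom environment:
  3 × C (aromatic): 1 H each → 3
  3 × C (aromatic): no H
  1 × C: 3 H
  1 × Cl: no H
  1 × N (charge +1): no H
  1 × O: no H
  1 × O (charge -1): no H
  Total hydrogens = 6.
Molecular formula: C7H6ClNO2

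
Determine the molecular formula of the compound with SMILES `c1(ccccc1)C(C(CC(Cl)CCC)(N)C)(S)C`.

Heavy atoms from the SMILES: 15 C, 1 Cl, 1 N, 1 S.
Implicit hydrogens by atom environment:
  5 × C (aromatic): 1 H each → 5
  3 × C: 3 H each → 9
  3 × C: 2 H each → 6
  2 × C: no H
  1 × C: 1 H
  1 × C (aromatic): no H
  1 × Cl: no H
  1 × N: 2 H
  1 × S: 1 H
  Total hydrogens = 24.
Molecular formula: C15H24ClNS

C15H24ClNS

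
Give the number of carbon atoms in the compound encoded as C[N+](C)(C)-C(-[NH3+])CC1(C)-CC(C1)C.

11

The symbol for carbon appears 11 times in the SMILES.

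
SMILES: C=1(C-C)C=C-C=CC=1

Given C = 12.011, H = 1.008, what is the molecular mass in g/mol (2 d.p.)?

Molecular formula: C8H10.
M = 8×12.011 + 10×1.008 = 106.17 g/mol.

106.17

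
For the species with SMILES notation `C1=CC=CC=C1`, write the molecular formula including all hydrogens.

Heavy atoms from the SMILES: 6 C.
Implicit hydrogens by atom environment:
  6 × C (aromatic): 1 H each → 6
  Total hydrogens = 6.
Molecular formula: C6H6

C6H6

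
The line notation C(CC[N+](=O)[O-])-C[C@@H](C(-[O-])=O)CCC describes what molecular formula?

Heavy atoms from the SMILES: 9 C, 1 N, 4 O.
Implicit hydrogens by atom environment:
  6 × C: 2 H each → 12
  2 × O: no H
  2 × O (charge -1): no H
  1 × C: 3 H
  1 × C: 1 H
  1 × C: no H
  1 × N (charge +1): no H
  Total hydrogens = 16.
Net charge -1.
Molecular formula: C9H16NO4-

C9H16NO4-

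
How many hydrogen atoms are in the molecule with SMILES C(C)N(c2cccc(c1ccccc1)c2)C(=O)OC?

17

Hydrogens are implicit in SMILES; fill each atom to its normal valence:
  9 × C (aromatic): 1 H each → 9
  3 × C (aromatic): no H
  2 × C: 3 H each → 6
  2 × O: no H
  1 × C: 2 H
  1 × C: no H
  1 × N: no H
  Total hydrogens = 17.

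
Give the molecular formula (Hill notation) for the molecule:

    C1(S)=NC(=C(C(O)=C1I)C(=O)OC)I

C7H5I2NO3S

Heavy atoms from the SMILES: 7 C, 2 I, 1 N, 3 O, 1 S.
Implicit hydrogens by atom environment:
  5 × C (aromatic): no H
  2 × I: no H
  2 × O: no H
  1 × C: 3 H
  1 × C: no H
  1 × N (aromatic): no H
  1 × O: 1 H
  1 × S: 1 H
  Total hydrogens = 5.
Molecular formula: C7H5I2NO3S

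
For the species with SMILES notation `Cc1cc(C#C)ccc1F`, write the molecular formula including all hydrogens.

Heavy atoms from the SMILES: 9 C, 1 F.
Implicit hydrogens by atom environment:
  3 × C (aromatic): 1 H each → 3
  3 × C (aromatic): no H
  1 × C: 3 H
  1 × C: 1 H
  1 × C: no H
  1 × F: no H
  Total hydrogens = 7.
Molecular formula: C9H7F

C9H7F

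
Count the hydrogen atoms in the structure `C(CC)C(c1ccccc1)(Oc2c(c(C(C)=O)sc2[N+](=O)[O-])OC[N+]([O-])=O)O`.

Hydrogens are implicit in SMILES; fill each atom to its normal valence:
  5 × C (aromatic): 1 H each → 5
  5 × C (aromatic): no H
  5 × O: no H
  3 × C: 2 H each → 6
  2 × C: 3 H each → 6
  2 × C: no H
  2 × N (charge +1): no H
  2 × O (charge -1): no H
  1 × O: 1 H
  1 × S (aromatic): no H
  Total hydrogens = 18.

18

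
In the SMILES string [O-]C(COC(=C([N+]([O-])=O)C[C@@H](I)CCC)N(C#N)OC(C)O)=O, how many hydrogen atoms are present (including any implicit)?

Hydrogens are implicit in SMILES; fill each atom to its normal valence:
  4 × C: 2 H each → 8
  4 × C: no H
  4 × O: no H
  2 × C: 3 H each → 6
  2 × C: 1 H each → 2
  2 × N: no H
  2 × O (charge -1): no H
  1 × I: no H
  1 × N (charge +1): no H
  1 × O: 1 H
  Total hydrogens = 17.

17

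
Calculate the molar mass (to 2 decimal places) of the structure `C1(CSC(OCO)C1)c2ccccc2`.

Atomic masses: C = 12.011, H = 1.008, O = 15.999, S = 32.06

Molecular formula: C11H14O2S.
M = 11×12.011 + 14×1.008 + 2×15.999 + 1×32.06 = 210.29 g/mol.

210.29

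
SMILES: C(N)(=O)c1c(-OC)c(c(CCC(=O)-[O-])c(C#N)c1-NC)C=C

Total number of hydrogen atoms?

16

Hydrogens are implicit in SMILES; fill each atom to its normal valence:
  6 × C (aromatic): no H
  3 × C: 2 H each → 6
  3 × C: no H
  3 × O: no H
  2 × C: 3 H each → 6
  1 × C: 1 H
  1 × N: 2 H
  1 × N: 1 H
  1 × N: no H
  1 × O (charge -1): no H
  Total hydrogens = 16.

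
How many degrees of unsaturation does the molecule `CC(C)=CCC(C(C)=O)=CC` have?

Molecular formula from the SMILES: C10H16O.
DoU = (2C + 2 + N − H − X)/2 = (2·10 + 2 + 0 − 16 − 0)/2 = 6/2 = 3.
(Structurally: 0 ring(s) + 3 π bond(s) = 3.)

3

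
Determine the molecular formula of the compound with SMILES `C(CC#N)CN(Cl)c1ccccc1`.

C10H11ClN2

Heavy atoms from the SMILES: 10 C, 1 Cl, 2 N.
Implicit hydrogens by atom environment:
  5 × C (aromatic): 1 H each → 5
  3 × C: 2 H each → 6
  2 × N: no H
  1 × C: no H
  1 × C (aromatic): no H
  1 × Cl: no H
  Total hydrogens = 11.
Molecular formula: C10H11ClN2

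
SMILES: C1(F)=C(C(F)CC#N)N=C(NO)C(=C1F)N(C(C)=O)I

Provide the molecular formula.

Heavy atoms from the SMILES: 10 C, 3 F, 1 I, 4 N, 2 O.
Implicit hydrogens by atom environment:
  5 × C (aromatic): no H
  3 × F: no H
  2 × C: no H
  2 × N: no H
  1 × C: 3 H
  1 × C: 2 H
  1 × C: 1 H
  1 × I: no H
  1 × N: 1 H
  1 × N (aromatic): no H
  1 × O: 1 H
  1 × O: no H
  Total hydrogens = 8.
Molecular formula: C10H8F3IN4O2

C10H8F3IN4O2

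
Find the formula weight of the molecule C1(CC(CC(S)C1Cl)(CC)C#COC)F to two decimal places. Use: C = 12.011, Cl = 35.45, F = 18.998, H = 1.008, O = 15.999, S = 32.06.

Molecular formula: C11H16ClFOS.
M = 11×12.011 + 1×35.45 + 1×18.998 + 16×1.008 + 1×15.999 + 1×32.06 = 250.76 g/mol.

250.76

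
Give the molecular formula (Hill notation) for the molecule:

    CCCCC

C5H12

Heavy atoms from the SMILES: 5 C.
Implicit hydrogens by atom environment:
  3 × C: 2 H each → 6
  2 × C: 3 H each → 6
  Total hydrogens = 12.
Molecular formula: C5H12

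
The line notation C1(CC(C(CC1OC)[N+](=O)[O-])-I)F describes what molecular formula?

Heavy atoms from the SMILES: 7 C, 1 F, 1 I, 1 N, 3 O.
Implicit hydrogens by atom environment:
  4 × C: 1 H each → 4
  2 × C: 2 H each → 4
  2 × O: no H
  1 × C: 3 H
  1 × F: no H
  1 × I: no H
  1 × N (charge +1): no H
  1 × O (charge -1): no H
  Total hydrogens = 11.
Molecular formula: C7H11FINO3

C7H11FINO3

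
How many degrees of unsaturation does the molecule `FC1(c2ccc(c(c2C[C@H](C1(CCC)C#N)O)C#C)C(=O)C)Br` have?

Molecular formula from the SMILES: C18H17BrFNO2.
DoU = (2C + 2 + N − H − X)/2 = (2·18 + 2 + 1 − 17 − 2)/2 = 20/2 = 10.
(Structurally: 2 ring(s) + 8 π bond(s) = 10.)

10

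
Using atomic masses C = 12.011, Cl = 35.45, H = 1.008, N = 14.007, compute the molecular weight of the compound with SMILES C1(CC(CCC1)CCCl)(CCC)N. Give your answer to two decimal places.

Molecular formula: C11H22ClN.
M = 11×12.011 + 1×35.45 + 22×1.008 + 1×14.007 = 203.75 g/mol.

203.75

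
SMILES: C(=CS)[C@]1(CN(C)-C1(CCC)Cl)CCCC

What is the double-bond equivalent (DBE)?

2

Molecular formula from the SMILES: C13H24ClNS.
DoU = (2C + 2 + N − H − X)/2 = (2·13 + 2 + 1 − 24 − 1)/2 = 4/2 = 2.
(Structurally: 1 ring(s) + 1 π bond(s) = 2.)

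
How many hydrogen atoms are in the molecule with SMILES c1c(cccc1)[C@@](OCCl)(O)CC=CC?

15

Hydrogens are implicit in SMILES; fill each atom to its normal valence:
  5 × C (aromatic): 1 H each → 5
  2 × C: 2 H each → 4
  2 × C: 1 H each → 2
  1 × C: 3 H
  1 × C: no H
  1 × C (aromatic): no H
  1 × Cl: no H
  1 × O: 1 H
  1 × O: no H
  Total hydrogens = 15.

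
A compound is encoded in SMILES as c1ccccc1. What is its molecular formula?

C6H6

Heavy atoms from the SMILES: 6 C.
Implicit hydrogens by atom environment:
  6 × C (aromatic): 1 H each → 6
  Total hydrogens = 6.
Molecular formula: C6H6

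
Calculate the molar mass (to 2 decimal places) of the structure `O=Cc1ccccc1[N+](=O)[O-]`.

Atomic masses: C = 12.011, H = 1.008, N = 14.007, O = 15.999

Molecular formula: C7H5NO3.
M = 7×12.011 + 5×1.008 + 1×14.007 + 3×15.999 = 151.12 g/mol.

151.12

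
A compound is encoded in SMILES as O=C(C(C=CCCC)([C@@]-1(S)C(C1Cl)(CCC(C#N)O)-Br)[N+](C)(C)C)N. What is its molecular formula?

Heavy atoms from the SMILES: 1 Br, 17 C, 1 Cl, 3 N, 2 O, 1 S.
Implicit hydrogens by atom environment:
  5 × C: no H
  4 × C: 3 H each → 12
  4 × C: 2 H each → 8
  4 × C: 1 H each → 4
  1 × Br: no H
  1 × Cl: no H
  1 × N: 2 H
  1 × N: no H
  1 × N (charge +1): no H
  1 × O: 1 H
  1 × O: no H
  1 × S: 1 H
  Total hydrogens = 28.
Net charge +1.
Molecular formula: C17H28BrClN3O2S+

C17H28BrClN3O2S+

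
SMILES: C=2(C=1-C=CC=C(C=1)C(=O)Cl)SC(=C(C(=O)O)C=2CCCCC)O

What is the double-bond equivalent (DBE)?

Molecular formula from the SMILES: C17H17ClO4S.
DoU = (2C + 2 + N − H − X)/2 = (2·17 + 2 + 0 − 17 − 1)/2 = 18/2 = 9.
(Structurally: 2 ring(s) + 7 π bond(s) = 9.)

9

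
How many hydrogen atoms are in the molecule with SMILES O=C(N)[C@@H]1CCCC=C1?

Hydrogens are implicit in SMILES; fill each atom to its normal valence:
  3 × C: 2 H each → 6
  3 × C: 1 H each → 3
  1 × C: no H
  1 × N: 2 H
  1 × O: no H
  Total hydrogens = 11.

11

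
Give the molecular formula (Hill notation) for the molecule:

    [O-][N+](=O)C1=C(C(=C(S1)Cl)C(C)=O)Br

C6H3BrClNO3S

Heavy atoms from the SMILES: 1 Br, 6 C, 1 Cl, 1 N, 3 O, 1 S.
Implicit hydrogens by atom environment:
  4 × C (aromatic): no H
  2 × O: no H
  1 × Br: no H
  1 × C: 3 H
  1 × C: no H
  1 × Cl: no H
  1 × N (charge +1): no H
  1 × O (charge -1): no H
  1 × S (aromatic): no H
  Total hydrogens = 3.
Molecular formula: C6H3BrClNO3S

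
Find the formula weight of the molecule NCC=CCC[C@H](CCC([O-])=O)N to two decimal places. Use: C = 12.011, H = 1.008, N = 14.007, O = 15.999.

Molecular formula: C9H17N2O2-.
M = 9×12.011 + 17×1.008 + 2×14.007 + 2×15.999 = 185.25 g/mol.

185.25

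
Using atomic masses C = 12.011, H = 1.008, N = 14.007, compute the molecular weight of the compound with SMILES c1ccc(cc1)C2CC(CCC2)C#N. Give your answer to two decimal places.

185.27

Molecular formula: C13H15N.
M = 13×12.011 + 15×1.008 + 1×14.007 = 185.27 g/mol.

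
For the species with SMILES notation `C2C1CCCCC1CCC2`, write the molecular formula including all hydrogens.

Heavy atoms from the SMILES: 10 C.
Implicit hydrogens by atom environment:
  8 × C: 2 H each → 16
  2 × C: 1 H each → 2
  Total hydrogens = 18.
Molecular formula: C10H18

C10H18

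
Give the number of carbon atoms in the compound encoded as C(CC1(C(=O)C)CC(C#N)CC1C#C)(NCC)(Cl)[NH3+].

14

The symbol for carbon appears 14 times in the SMILES. (Cl is a single chlorine, not C + l.)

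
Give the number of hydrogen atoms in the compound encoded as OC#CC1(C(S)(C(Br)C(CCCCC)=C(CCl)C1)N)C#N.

20

Hydrogens are implicit in SMILES; fill each atom to its normal valence:
  7 × C: no H
  6 × C: 2 H each → 12
  1 × Br: no H
  1 × C: 3 H
  1 × C: 1 H
  1 × Cl: no H
  1 × N: 2 H
  1 × N: no H
  1 × O: 1 H
  1 × S: 1 H
  Total hydrogens = 20.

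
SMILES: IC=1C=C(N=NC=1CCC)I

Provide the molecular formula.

C7H8I2N2

Heavy atoms from the SMILES: 7 C, 2 I, 2 N.
Implicit hydrogens by atom environment:
  3 × C (aromatic): no H
  2 × C: 2 H each → 4
  2 × I: no H
  2 × N (aromatic): no H
  1 × C: 3 H
  1 × C (aromatic): 1 H
  Total hydrogens = 8.
Molecular formula: C7H8I2N2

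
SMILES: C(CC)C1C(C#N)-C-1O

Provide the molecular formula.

C7H11NO

Heavy atoms from the SMILES: 7 C, 1 N, 1 O.
Implicit hydrogens by atom environment:
  3 × C: 1 H each → 3
  2 × C: 2 H each → 4
  1 × C: 3 H
  1 × C: no H
  1 × N: no H
  1 × O: 1 H
  Total hydrogens = 11.
Molecular formula: C7H11NO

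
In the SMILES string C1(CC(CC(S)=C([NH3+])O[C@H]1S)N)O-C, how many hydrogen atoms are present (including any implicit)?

17

Hydrogens are implicit in SMILES; fill each atom to its normal valence:
  3 × C: 1 H each → 3
  2 × C: 2 H each → 4
  2 × C: no H
  2 × O: no H
  2 × S: 1 H each → 2
  1 × C: 3 H
  1 × N (charge +1): 3 H
  1 × N: 2 H
  Total hydrogens = 17.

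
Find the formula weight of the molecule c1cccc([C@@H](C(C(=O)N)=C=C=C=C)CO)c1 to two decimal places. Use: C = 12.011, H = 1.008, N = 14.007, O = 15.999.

227.26

Molecular formula: C14H13NO2.
M = 14×12.011 + 13×1.008 + 1×14.007 + 2×15.999 = 227.26 g/mol.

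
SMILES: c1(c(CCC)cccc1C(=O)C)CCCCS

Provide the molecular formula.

Heavy atoms from the SMILES: 15 C, 1 O, 1 S.
Implicit hydrogens by atom environment:
  6 × C: 2 H each → 12
  3 × C (aromatic): 1 H each → 3
  3 × C (aromatic): no H
  2 × C: 3 H each → 6
  1 × C: no H
  1 × O: no H
  1 × S: 1 H
  Total hydrogens = 22.
Molecular formula: C15H22OS

C15H22OS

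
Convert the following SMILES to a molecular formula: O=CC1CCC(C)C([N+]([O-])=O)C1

Heavy atoms from the SMILES: 8 C, 1 N, 3 O.
Implicit hydrogens by atom environment:
  4 × C: 1 H each → 4
  3 × C: 2 H each → 6
  2 × O: no H
  1 × C: 3 H
  1 × N (charge +1): no H
  1 × O (charge -1): no H
  Total hydrogens = 13.
Molecular formula: C8H13NO3

C8H13NO3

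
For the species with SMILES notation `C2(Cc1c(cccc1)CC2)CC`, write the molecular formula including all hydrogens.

Heavy atoms from the SMILES: 12 C.
Implicit hydrogens by atom environment:
  4 × C: 2 H each → 8
  4 × C (aromatic): 1 H each → 4
  2 × C (aromatic): no H
  1 × C: 3 H
  1 × C: 1 H
  Total hydrogens = 16.
Molecular formula: C12H16

C12H16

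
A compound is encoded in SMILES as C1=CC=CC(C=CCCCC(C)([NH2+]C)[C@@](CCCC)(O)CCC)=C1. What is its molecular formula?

Heavy atoms from the SMILES: 22 C, 1 N, 1 O.
Implicit hydrogens by atom environment:
  8 × C: 2 H each → 16
  5 × C (aromatic): 1 H each → 5
  4 × C: 3 H each → 12
  2 × C: 1 H each → 2
  2 × C: no H
  1 × C (aromatic): no H
  1 × N (charge +1): 2 H
  1 × O: 1 H
  Total hydrogens = 38.
Net charge +1.
Molecular formula: C22H38NO+

C22H38NO+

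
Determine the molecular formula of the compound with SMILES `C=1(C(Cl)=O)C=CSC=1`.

C5H3ClOS

Heavy atoms from the SMILES: 5 C, 1 Cl, 1 O, 1 S.
Implicit hydrogens by atom environment:
  3 × C (aromatic): 1 H each → 3
  1 × C (aromatic): no H
  1 × C: no H
  1 × Cl: no H
  1 × O: no H
  1 × S (aromatic): no H
  Total hydrogens = 3.
Molecular formula: C5H3ClOS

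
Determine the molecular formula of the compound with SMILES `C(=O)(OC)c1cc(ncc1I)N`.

Heavy atoms from the SMILES: 7 C, 1 I, 2 N, 2 O.
Implicit hydrogens by atom environment:
  3 × C (aromatic): no H
  2 × C (aromatic): 1 H each → 2
  2 × O: no H
  1 × C: 3 H
  1 × C: no H
  1 × I: no H
  1 × N: 2 H
  1 × N (aromatic): no H
  Total hydrogens = 7.
Molecular formula: C7H7IN2O2

C7H7IN2O2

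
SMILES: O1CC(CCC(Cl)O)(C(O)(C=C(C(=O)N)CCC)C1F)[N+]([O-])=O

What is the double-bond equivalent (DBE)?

Molecular formula from the SMILES: C13H20ClFN2O6.
DoU = (2C + 2 + N − H − X)/2 = (2·13 + 2 + 2 − 20 − 2)/2 = 8/2 = 4.
(Structurally: 1 ring(s) + 3 π bond(s) = 4.)

4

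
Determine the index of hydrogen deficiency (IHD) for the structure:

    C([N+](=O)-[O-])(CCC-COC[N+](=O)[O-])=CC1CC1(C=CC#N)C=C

Molecular formula from the SMILES: C15H19N3O5.
DoU = (2C + 2 + N − H − X)/2 = (2·15 + 2 + 3 − 19 − 0)/2 = 16/2 = 8.
(Structurally: 1 ring(s) + 7 π bond(s) = 8.)

8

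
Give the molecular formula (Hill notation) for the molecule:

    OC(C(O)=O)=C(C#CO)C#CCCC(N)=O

C10H9NO5

Heavy atoms from the SMILES: 10 C, 1 N, 5 O.
Implicit hydrogens by atom environment:
  8 × C: no H
  3 × O: 1 H each → 3
  2 × C: 2 H each → 4
  2 × O: no H
  1 × N: 2 H
  Total hydrogens = 9.
Molecular formula: C10H9NO5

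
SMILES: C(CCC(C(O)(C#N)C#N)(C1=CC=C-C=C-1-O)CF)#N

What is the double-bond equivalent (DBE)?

10

Molecular formula from the SMILES: C14H12FN3O2.
DoU = (2C + 2 + N − H − X)/2 = (2·14 + 2 + 3 − 12 − 1)/2 = 20/2 = 10.
(Structurally: 1 ring(s) + 9 π bond(s) = 10.)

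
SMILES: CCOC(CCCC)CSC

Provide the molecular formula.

C9H20OS

Heavy atoms from the SMILES: 9 C, 1 O, 1 S.
Implicit hydrogens by atom environment:
  5 × C: 2 H each → 10
  3 × C: 3 H each → 9
  1 × C: 1 H
  1 × O: no H
  1 × S: no H
  Total hydrogens = 20.
Molecular formula: C9H20OS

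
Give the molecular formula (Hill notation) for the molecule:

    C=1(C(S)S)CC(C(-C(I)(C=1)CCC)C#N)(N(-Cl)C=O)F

Heavy atoms from the SMILES: 12 C, 1 Cl, 1 F, 1 I, 2 N, 1 O, 2 S.
Implicit hydrogens by atom environment:
  4 × C: 1 H each → 4
  4 × C: no H
  3 × C: 2 H each → 6
  2 × N: no H
  2 × S: 1 H each → 2
  1 × C: 3 H
  1 × Cl: no H
  1 × F: no H
  1 × I: no H
  1 × O: no H
  Total hydrogens = 15.
Molecular formula: C12H15ClFIN2OS2

C12H15ClFIN2OS2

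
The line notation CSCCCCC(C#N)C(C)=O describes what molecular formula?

C9H15NOS

Heavy atoms from the SMILES: 9 C, 1 N, 1 O, 1 S.
Implicit hydrogens by atom environment:
  4 × C: 2 H each → 8
  2 × C: 3 H each → 6
  2 × C: no H
  1 × C: 1 H
  1 × N: no H
  1 × O: no H
  1 × S: no H
  Total hydrogens = 15.
Molecular formula: C9H15NOS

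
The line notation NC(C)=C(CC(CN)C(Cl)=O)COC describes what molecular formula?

C9H17ClN2O2

Heavy atoms from the SMILES: 9 C, 1 Cl, 2 N, 2 O.
Implicit hydrogens by atom environment:
  3 × C: 2 H each → 6
  3 × C: no H
  2 × C: 3 H each → 6
  2 × N: 2 H each → 4
  2 × O: no H
  1 × C: 1 H
  1 × Cl: no H
  Total hydrogens = 17.
Molecular formula: C9H17ClN2O2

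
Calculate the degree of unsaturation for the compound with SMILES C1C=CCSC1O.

2

Molecular formula from the SMILES: C5H8OS.
DoU = (2C + 2 + N − H − X)/2 = (2·5 + 2 + 0 − 8 − 0)/2 = 4/2 = 2.
(Structurally: 1 ring(s) + 1 π bond(s) = 2.)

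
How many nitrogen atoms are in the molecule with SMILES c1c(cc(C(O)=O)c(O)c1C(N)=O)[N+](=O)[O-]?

The symbol for nitrogen appears 2 times in the SMILES.

2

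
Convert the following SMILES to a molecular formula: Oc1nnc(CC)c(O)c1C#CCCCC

Heavy atoms from the SMILES: 12 C, 2 N, 2 O.
Implicit hydrogens by atom environment:
  4 × C: 2 H each → 8
  4 × C (aromatic): no H
  2 × C: 3 H each → 6
  2 × C: no H
  2 × N (aromatic): no H
  2 × O: 1 H each → 2
  Total hydrogens = 16.
Molecular formula: C12H16N2O2

C12H16N2O2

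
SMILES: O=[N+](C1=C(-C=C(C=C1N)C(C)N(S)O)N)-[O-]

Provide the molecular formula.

C8H12N4O3S

Heavy atoms from the SMILES: 8 C, 4 N, 3 O, 1 S.
Implicit hydrogens by atom environment:
  4 × C (aromatic): no H
  2 × C (aromatic): 1 H each → 2
  2 × N: 2 H each → 4
  1 × C: 3 H
  1 × C: 1 H
  1 × N: no H
  1 × N (charge +1): no H
  1 × O: 1 H
  1 × O: no H
  1 × O (charge -1): no H
  1 × S: 1 H
  Total hydrogens = 12.
Molecular formula: C8H12N4O3S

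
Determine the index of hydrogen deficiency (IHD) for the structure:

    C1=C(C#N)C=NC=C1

Molecular formula from the SMILES: C6H4N2.
DoU = (2C + 2 + N − H − X)/2 = (2·6 + 2 + 2 − 4 − 0)/2 = 12/2 = 6.
(Structurally: 1 ring(s) + 5 π bond(s) = 6.)

6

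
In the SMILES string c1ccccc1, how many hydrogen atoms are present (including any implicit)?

Hydrogens are implicit in SMILES; fill each atom to its normal valence:
  6 × C (aromatic): 1 H each → 6
  Total hydrogens = 6.

6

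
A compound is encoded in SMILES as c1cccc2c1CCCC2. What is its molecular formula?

Heavy atoms from the SMILES: 10 C.
Implicit hydrogens by atom environment:
  4 × C: 2 H each → 8
  4 × C (aromatic): 1 H each → 4
  2 × C (aromatic): no H
  Total hydrogens = 12.
Molecular formula: C10H12

C10H12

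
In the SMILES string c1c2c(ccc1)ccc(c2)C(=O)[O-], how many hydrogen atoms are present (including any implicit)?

Hydrogens are implicit in SMILES; fill each atom to its normal valence:
  7 × C (aromatic): 1 H each → 7
  3 × C (aromatic): no H
  1 × C: no H
  1 × O: no H
  1 × O (charge -1): no H
  Total hydrogens = 7.

7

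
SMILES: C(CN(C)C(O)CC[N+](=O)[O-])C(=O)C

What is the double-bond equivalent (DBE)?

Molecular formula from the SMILES: C8H16N2O4.
DoU = (2C + 2 + N − H − X)/2 = (2·8 + 2 + 2 − 16 − 0)/2 = 4/2 = 2.
(Structurally: 0 ring(s) + 2 π bond(s) = 2.)

2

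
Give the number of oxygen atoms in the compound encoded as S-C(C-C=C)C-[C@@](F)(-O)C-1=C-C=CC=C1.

The symbol for oxygen appears 1 time in the SMILES.

1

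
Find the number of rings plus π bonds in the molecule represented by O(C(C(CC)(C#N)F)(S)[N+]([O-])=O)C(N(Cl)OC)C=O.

4

Molecular formula from the SMILES: C8H11ClFN3O5S.
DoU = (2C + 2 + N − H − X)/2 = (2·8 + 2 + 3 − 11 − 2)/2 = 8/2 = 4.
(Structurally: 0 ring(s) + 4 π bond(s) = 4.)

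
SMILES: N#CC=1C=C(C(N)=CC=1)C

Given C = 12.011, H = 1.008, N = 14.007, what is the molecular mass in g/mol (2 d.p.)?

Molecular formula: C8H8N2.
M = 8×12.011 + 8×1.008 + 2×14.007 = 132.17 g/mol.

132.17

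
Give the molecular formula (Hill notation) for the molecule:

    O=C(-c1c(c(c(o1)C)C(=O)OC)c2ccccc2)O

C14H12O5

Heavy atoms from the SMILES: 14 C, 5 O.
Implicit hydrogens by atom environment:
  5 × C (aromatic): 1 H each → 5
  5 × C (aromatic): no H
  3 × O: no H
  2 × C: 3 H each → 6
  2 × C: no H
  1 × O: 1 H
  1 × O (aromatic): no H
  Total hydrogens = 12.
Molecular formula: C14H12O5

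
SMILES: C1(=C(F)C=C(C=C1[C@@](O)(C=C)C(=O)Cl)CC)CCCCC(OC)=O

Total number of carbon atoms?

The symbol for carbon appears 18 times in the SMILES. (Cl is a single chlorine, not C + l.)

18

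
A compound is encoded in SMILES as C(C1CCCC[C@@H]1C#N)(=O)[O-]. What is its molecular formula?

C8H10NO2-

Heavy atoms from the SMILES: 8 C, 1 N, 2 O.
Implicit hydrogens by atom environment:
  4 × C: 2 H each → 8
  2 × C: 1 H each → 2
  2 × C: no H
  1 × N: no H
  1 × O: no H
  1 × O (charge -1): no H
  Total hydrogens = 10.
Net charge -1.
Molecular formula: C8H10NO2-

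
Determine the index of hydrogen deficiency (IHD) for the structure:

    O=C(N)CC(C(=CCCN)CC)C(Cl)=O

3

Molecular formula from the SMILES: C10H17ClN2O2.
DoU = (2C + 2 + N − H − X)/2 = (2·10 + 2 + 2 − 17 − 1)/2 = 6/2 = 3.
(Structurally: 0 ring(s) + 3 π bond(s) = 3.)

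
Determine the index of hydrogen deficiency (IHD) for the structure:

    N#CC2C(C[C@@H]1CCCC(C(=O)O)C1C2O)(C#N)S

Molecular formula from the SMILES: C13H16N2O3S.
DoU = (2C + 2 + N − H − X)/2 = (2·13 + 2 + 2 − 16 − 0)/2 = 14/2 = 7.
(Structurally: 2 ring(s) + 5 π bond(s) = 7.)

7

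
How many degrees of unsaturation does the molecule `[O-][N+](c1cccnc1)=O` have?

5

Molecular formula from the SMILES: C5H4N2O2.
DoU = (2C + 2 + N − H − X)/2 = (2·5 + 2 + 2 − 4 − 0)/2 = 10/2 = 5.
(Structurally: 1 ring(s) + 4 π bond(s) = 5.)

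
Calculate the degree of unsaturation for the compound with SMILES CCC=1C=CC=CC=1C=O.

5

Molecular formula from the SMILES: C9H10O.
DoU = (2C + 2 + N − H − X)/2 = (2·9 + 2 + 0 − 10 − 0)/2 = 10/2 = 5.
(Structurally: 1 ring(s) + 4 π bond(s) = 5.)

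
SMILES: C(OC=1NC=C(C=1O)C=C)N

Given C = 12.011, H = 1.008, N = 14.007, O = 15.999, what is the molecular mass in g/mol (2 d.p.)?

154.17

Molecular formula: C7H10N2O2.
M = 7×12.011 + 10×1.008 + 2×14.007 + 2×15.999 = 154.17 g/mol.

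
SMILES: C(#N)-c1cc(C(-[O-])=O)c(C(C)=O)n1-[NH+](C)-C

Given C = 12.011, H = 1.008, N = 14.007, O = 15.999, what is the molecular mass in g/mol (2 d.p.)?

Molecular formula: C10H11N3O3.
M = 10×12.011 + 11×1.008 + 3×14.007 + 3×15.999 = 221.22 g/mol.

221.22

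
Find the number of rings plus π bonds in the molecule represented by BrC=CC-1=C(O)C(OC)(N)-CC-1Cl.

3

Molecular formula from the SMILES: C8H11BrClNO2.
DoU = (2C + 2 + N − H − X)/2 = (2·8 + 2 + 1 − 11 − 2)/2 = 6/2 = 3.
(Structurally: 1 ring(s) + 2 π bond(s) = 3.)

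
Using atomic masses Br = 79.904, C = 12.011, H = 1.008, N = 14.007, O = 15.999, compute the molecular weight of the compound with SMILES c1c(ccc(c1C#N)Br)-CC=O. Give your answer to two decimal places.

224.06

Molecular formula: C9H6BrNO.
M = 1×79.904 + 9×12.011 + 6×1.008 + 1×14.007 + 1×15.999 = 224.06 g/mol.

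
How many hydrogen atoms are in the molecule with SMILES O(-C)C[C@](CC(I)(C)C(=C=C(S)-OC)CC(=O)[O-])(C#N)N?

Hydrogens are implicit in SMILES; fill each atom to its normal valence:
  7 × C: no H
  3 × C: 3 H each → 9
  3 × C: 2 H each → 6
  3 × O: no H
  1 × I: no H
  1 × N: 2 H
  1 × N: no H
  1 × O (charge -1): no H
  1 × S: 1 H
  Total hydrogens = 18.

18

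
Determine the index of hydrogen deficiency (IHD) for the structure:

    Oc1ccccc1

Molecular formula from the SMILES: C6H6O.
DoU = (2C + 2 + N − H − X)/2 = (2·6 + 2 + 0 − 6 − 0)/2 = 8/2 = 4.
(Structurally: 1 ring(s) + 3 π bond(s) = 4.)

4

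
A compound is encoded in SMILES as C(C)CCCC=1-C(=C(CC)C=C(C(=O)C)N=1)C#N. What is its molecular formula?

Heavy atoms from the SMILES: 15 C, 2 N, 1 O.
Implicit hydrogens by atom environment:
  5 × C: 2 H each → 10
  4 × C (aromatic): no H
  3 × C: 3 H each → 9
  2 × C: no H
  1 × C (aromatic): 1 H
  1 × N (aromatic): no H
  1 × N: no H
  1 × O: no H
  Total hydrogens = 20.
Molecular formula: C15H20N2O

C15H20N2O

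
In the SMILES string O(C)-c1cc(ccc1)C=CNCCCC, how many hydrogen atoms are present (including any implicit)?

19

Hydrogens are implicit in SMILES; fill each atom to its normal valence:
  4 × C (aromatic): 1 H each → 4
  3 × C: 2 H each → 6
  2 × C: 3 H each → 6
  2 × C: 1 H each → 2
  2 × C (aromatic): no H
  1 × N: 1 H
  1 × O: no H
  Total hydrogens = 19.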